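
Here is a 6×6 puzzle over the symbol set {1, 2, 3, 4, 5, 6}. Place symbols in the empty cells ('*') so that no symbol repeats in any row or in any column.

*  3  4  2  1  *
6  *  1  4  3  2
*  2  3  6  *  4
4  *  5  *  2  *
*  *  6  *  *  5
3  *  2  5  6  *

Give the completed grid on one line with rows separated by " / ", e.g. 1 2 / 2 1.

(r1,c1): row 1 has {1,2,3,4}; column 1 has {3,4,6}, so it must be 5.
(r1,c6): row 1 has {1,2,3,4,5}; column 6 has {2,4,5}, so it must be 6.
(r2,c2): row 2 has {1,2,3,4,6}; column 2 has {2,3}, so it must be 5.
(r3,c1): row 3 has {2,3,4,6}; column 1 has {3,4,5,6}, so it must be 1.
(r3,c5): row 3 has {1,2,3,4,6}; column 5 has {1,2,3,6}, so it must be 5.
(r5,c1): row 5 has {5,6}; column 1 has {1,3,4,5,6}, so it must be 2.
(r5,c5): row 5 has {2,5,6}; column 5 has {1,2,3,5,6}, so it must be 4.
(r6,c6): row 6 has {2,3,5,6}; column 6 has {2,4,5,6}, so it must be 1.
(r4,c6): row 4 has {2,4,5}; column 6 has {1,2,4,5,6}, so it must be 3.
(r5,c2): row 5 has {2,4,5,6}; column 2 has {2,3,5}, so it must be 1.
(r5,c4): row 5 has {1,2,4,5,6}; column 4 has {2,4,5,6}, so it must be 3.
(r6,c2): row 6 has {1,2,3,5,6}; column 2 has {1,2,3,5}, so it must be 4.
(r4,c2): row 4 has {2,3,4,5}; column 2 has {1,2,3,4,5}, so it must be 6.
(r4,c4): row 4 has {2,3,4,5,6}; column 4 has {2,3,4,5,6}, so it must be 1.

5 3 4 2 1 6 / 6 5 1 4 3 2 / 1 2 3 6 5 4 / 4 6 5 1 2 3 / 2 1 6 3 4 5 / 3 4 2 5 6 1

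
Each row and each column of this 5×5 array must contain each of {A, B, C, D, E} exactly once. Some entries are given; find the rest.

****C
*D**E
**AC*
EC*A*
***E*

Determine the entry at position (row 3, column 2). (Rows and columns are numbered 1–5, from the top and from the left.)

E

Cell (r2,c4): row 2 has {D,E}; column 4 has {A,C,E} → B.
Cell (r1,c4): row 1 has {C}; column 4 has {A,B,C,E} → D.
Cell (r2,c3): row 2 has {B,D,E}; column 3 has {A} → C.
Cell (r2,c1): row 2 has {B,C,D,E}; column 1 has {E} → A.
Cell (r1,c1): row 1 has {C,D}; column 1 has {A,E} → B.
Cell (r1,c3): row 1 has {B,C,D}; column 3 has {A,C} → E.
Cell (r3,c1): row 3 has {A,C}; column 1 has {A,B,E} → D.
Cell (r3,c5): row 3 has {A,C,D}; column 5 has {C,E} → B.
Cell (r4,c5): row 4 has {A,C,E}; column 5 has {B,C,E} → D.
Cell (r5,c1): row 5 has {E}; column 1 has {A,B,D,E} → C.
Cell (r5,c5): row 5 has {C,E}; column 5 has {B,C,D,E} → A.
Cell (r1,c2): row 1 has {B,C,D,E}; column 2 has {C,D} → A.
Cell (r3,c2): row 3 has {A,B,C,D}; column 2 has {A,C,D} → E.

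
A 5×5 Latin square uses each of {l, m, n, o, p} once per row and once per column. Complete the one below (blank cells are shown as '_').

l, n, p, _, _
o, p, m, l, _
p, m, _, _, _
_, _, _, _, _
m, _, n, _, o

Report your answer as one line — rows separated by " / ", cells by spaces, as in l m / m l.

(r1,c5) = m
(r2,c5) = n
(r3,c5) = l
(r4,c1) = n
(r4,c5) = p
(r5,c2) = l
(r5,c4) = p
(r1,c4) = o
(r3,c3) = o
(r3,c4) = n
(r4,c2) = o
(r4,c3) = l
(r4,c4) = m

l n p o m / o p m l n / p m o n l / n o l m p / m l n p o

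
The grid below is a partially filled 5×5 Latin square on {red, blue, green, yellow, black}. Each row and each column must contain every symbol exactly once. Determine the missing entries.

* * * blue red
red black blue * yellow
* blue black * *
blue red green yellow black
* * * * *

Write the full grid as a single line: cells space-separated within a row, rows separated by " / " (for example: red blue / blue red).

row 1 has {red,blue}; column 3 has {blue,green,black} — only yellow is left for (r1,c3).
row 2 has {red,blue,yellow,black}; column 4 has {blue,yellow} — only green is left for (r2,c4).
row 3 has {blue,black}; column 4 has {blue,green,yellow} — only red is left for (r3,c4).
row 3 has {red,blue,black}; column 5 has {red,yellow,black} — only green is left for (r3,c5).
row 5 is empty so far; column 3 has {blue,green,yellow,black} — only red is left for (r5,c3).
row 5 has {red}; column 4 has {red,blue,green,yellow} — only black is left for (r5,c4).
row 5 has {red,black}; column 5 has {red,green,yellow,black} — only blue is left for (r5,c5).
row 1 has {red,blue,yellow}; column 2 has {red,blue,black} — only green is left for (r1,c2).
row 3 has {red,blue,green,black}; column 1 has {red,blue} — only yellow is left for (r3,c1).
row 5 has {red,blue,black}; column 1 has {red,blue,yellow} — only green is left for (r5,c1).
row 5 has {red,blue,green,black}; column 2 has {red,blue,green,black} — only yellow is left for (r5,c2).
row 1 has {red,blue,green,yellow}; column 1 has {red,blue,green,yellow} — only black is left for (r1,c1).

black green yellow blue red / red black blue green yellow / yellow blue black red green / blue red green yellow black / green yellow red black blue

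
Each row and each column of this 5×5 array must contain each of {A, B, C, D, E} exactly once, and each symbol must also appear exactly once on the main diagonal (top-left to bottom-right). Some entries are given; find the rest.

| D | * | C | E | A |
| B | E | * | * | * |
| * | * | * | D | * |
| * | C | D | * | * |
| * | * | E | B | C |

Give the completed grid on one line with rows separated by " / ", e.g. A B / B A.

row 1 has {A,C,D,E}; column 2 has {C,E} — only B is left for (r1,c2).
row 2 has {B,E}; column 3 has {C,D,E} — only A is left for (r2,c3).
row 2 has {A,B,E}; column 4 has {B,D,E} — only C is left for (r2,c4).
row 2 has {A,B,C,E}; column 5 has {A,C} — only D is left for (r2,c5).
row 3 has {D}; column 2 has {B,C,E} — only A is left for (r3,c2).
row 3 has {A,D}; column 3 has {A,C,D,E}; the diagonal has {C,D,E} — only B is left for (r3,c3).
row 3 has {A,B,D}; column 5 has {A,C,D} — only E is left for (r3,c5).
row 4 has {C,D}; column 4 has {B,C,D,E}; the diagonal has {B,C,D,E} — only A is left for (r4,c4).
row 4 has {A,C,D}; column 5 has {A,C,D,E} — only B is left for (r4,c5).
row 5 has {B,C,E}; column 1 has {B,D} — only A is left for (r5,c1).
row 5 has {A,B,C,E}; column 2 has {A,B,C,E} — only D is left for (r5,c2).
row 3 has {A,B,D,E}; column 1 has {A,B,D} — only C is left for (r3,c1).
row 4 has {A,B,C,D}; column 1 has {A,B,C,D} — only E is left for (r4,c1).

D B C E A / B E A C D / C A B D E / E C D A B / A D E B C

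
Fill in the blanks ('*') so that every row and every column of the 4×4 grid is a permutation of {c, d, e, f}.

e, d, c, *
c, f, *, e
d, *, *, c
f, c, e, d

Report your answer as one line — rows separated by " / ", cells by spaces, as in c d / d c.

(r1,c4): row 1 has {c,d,e}; column 4 has {c,d,e}, so it must be f.
(r2,c3): row 2 has {c,e,f}; column 3 has {c,e}, so it must be d.
(r3,c2): row 3 has {c,d}; column 2 has {c,d,f}, so it must be e.
(r3,c3): row 3 has {c,d,e}; column 3 has {c,d,e}, so it must be f.

e d c f / c f d e / d e f c / f c e d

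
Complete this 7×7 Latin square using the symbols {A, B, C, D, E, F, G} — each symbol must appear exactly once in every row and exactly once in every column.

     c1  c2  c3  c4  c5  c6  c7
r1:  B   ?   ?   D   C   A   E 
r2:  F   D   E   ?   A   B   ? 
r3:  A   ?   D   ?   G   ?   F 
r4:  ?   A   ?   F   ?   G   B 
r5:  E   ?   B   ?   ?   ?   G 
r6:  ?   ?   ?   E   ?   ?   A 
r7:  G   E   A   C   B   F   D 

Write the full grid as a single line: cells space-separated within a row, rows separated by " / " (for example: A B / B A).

B G F D C A E / F D E G A B C / A C D B G E F / D A C F E G B / E F B A D C G / C B G E F D A / G E A C B F D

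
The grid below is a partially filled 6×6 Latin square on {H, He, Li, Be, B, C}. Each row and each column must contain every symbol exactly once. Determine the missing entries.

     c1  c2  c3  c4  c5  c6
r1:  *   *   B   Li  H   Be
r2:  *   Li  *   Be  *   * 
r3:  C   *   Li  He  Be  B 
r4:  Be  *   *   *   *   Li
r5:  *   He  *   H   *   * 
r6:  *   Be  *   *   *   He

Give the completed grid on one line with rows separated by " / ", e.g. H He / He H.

He C B Li H Be / B Li He Be C H / C H Li He Be B / Be B H C He Li / Li He Be H B C / H Be C B Li He

At row 1, column 1: row 1 has {H,Li,Be,B}; column 1 has {Be,C}; that leaves He.
At row 1, column 2: row 1 has {H,He,Li,Be,B}; column 2 has {He,Li,Be}; that leaves C.
At row 3, column 2: row 3 has {He,Li,Be,B,C}; column 2 has {He,Li,Be,C}; that leaves H.
At row 4, column 2: row 4 has {Li,Be}; column 2 has {H,He,Li,Be,C}; that leaves B.
At row 4, column 4: row 4 has {Li,Be,B}; column 4 has {H,He,Li,Be}; that leaves C.
At row 4, column 5: row 4 has {Li,Be,B,C}; column 5 has {H,Be}; that leaves He.
At row 5, column 6: row 5 has {H,He}; column 6 has {He,Li,Be,B}; that leaves C.
At row 6, column 4: row 6 has {He,Be}; column 4 has {H,He,Li,Be,C}; that leaves B.
At row 2, column 6: row 2 has {Li,Be}; column 6 has {He,Li,Be,B,C}; that leaves H.
At row 4, column 3: row 4 has {He,Li,Be,B,C}; column 3 has {Li,B}; that leaves H.
At row 5, column 3: row 5 has {H,He,C}; column 3 has {H,Li,B}; that leaves Be.
At row 6, column 3: row 6 has {He,Be,B}; column 3 has {H,Li,Be,B}; that leaves C.
At row 6, column 5: row 6 has {He,Be,B,C}; column 5 has {H,He,Be}; that leaves Li.
At row 2, column 1: row 2 has {H,Li,Be}; column 1 has {He,Be,C}; that leaves B.
At row 2, column 3: row 2 has {H,Li,Be,B}; column 3 has {H,Li,Be,B,C}; that leaves He.
At row 2, column 5: row 2 has {H,He,Li,Be,B}; column 5 has {H,He,Li,Be}; that leaves C.
At row 5, column 1: row 5 has {H,He,Be,C}; column 1 has {He,Be,B,C}; that leaves Li.
At row 5, column 5: row 5 has {H,He,Li,Be,C}; column 5 has {H,He,Li,Be,C}; that leaves B.
At row 6, column 1: row 6 has {He,Li,Be,B,C}; column 1 has {He,Li,Be,B,C}; that leaves H.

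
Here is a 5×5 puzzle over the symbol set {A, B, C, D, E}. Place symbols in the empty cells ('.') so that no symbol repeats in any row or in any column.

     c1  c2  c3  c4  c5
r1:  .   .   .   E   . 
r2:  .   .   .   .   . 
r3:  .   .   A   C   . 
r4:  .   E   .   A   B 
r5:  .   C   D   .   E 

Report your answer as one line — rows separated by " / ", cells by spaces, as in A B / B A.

C D B E A / B A E D C / E B A C D / D E C A B / A C D B E

(r3,c5) = D
(r4,c3) = C
(r5,c4) = B
(r1,c3) = B
(r2,c3) = E
(r2,c4) = D
(r3,c2) = B
(r4,c1) = D
(r5,c1) = A
(r1,c1) = C
(r1,c5) = A
(r2,c1) = B
(r2,c2) = A
(r2,c5) = C
(r3,c1) = E
(r1,c2) = D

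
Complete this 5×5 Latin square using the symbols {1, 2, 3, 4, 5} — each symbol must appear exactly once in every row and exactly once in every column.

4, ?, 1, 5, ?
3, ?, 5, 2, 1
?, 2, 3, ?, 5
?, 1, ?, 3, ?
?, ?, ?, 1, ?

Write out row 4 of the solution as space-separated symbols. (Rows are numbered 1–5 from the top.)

5 1 2 3 4

(r1,c2): row 1 has {1,4,5}; column 2 has {1,2}, so it must be 3.
(r1,c5): row 1 has {1,3,4,5}; column 5 has {1,5}, so it must be 2.
(r2,c2): row 2 has {1,2,3,5}; column 2 has {1,2,3}, so it must be 4.
(r3,c1): row 3 has {2,3,5}; column 1 has {3,4}, so it must be 1.
(r3,c4): row 3 has {1,2,3,5}; column 4 has {1,2,3,5}, so it must be 4.
(r4,c5): row 4 has {1,3}; column 5 has {1,2,5}, so it must be 4.
(r5,c2): row 5 has {1}; column 2 has {1,2,3,4}, so it must be 5.
(r5,c5): row 5 has {1,5}; column 5 has {1,2,4,5}, so it must be 3.
(r4,c3): row 4 has {1,3,4}; column 3 has {1,3,5}, so it must be 2.
(r5,c1): row 5 has {1,3,5}; column 1 has {1,3,4}, so it must be 2.
(r5,c3): row 5 has {1,2,3,5}; column 3 has {1,2,3,5}, so it must be 4.
(r4,c1): row 4 has {1,2,3,4}; column 1 has {1,2,3,4}, so it must be 5.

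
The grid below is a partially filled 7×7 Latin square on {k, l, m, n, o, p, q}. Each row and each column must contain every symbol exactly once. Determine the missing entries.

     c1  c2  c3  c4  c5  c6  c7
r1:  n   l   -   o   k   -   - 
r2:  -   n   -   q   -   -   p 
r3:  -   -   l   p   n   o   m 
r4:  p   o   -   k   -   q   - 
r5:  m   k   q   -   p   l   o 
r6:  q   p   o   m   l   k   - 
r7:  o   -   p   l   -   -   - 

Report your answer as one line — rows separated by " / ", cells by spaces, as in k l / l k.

(r1,c3) = m
(r1,c6) = p
(r1,c7) = q
(r2,c3) = k
(r2,c6) = m
(r3,c1) = k
(r3,c2) = q
(r4,c3) = n
(r4,c5) = m
(r4,c7) = l
(r5,c4) = n
(r6,c7) = n
(r7,c2) = m
(r7,c5) = q
(r7,c6) = n
(r7,c7) = k
(r2,c1) = l
(r2,c5) = o

n l m o k p q / l n k q o m p / k q l p n o m / p o n k m q l / m k q n p l o / q p o m l k n / o m p l q n k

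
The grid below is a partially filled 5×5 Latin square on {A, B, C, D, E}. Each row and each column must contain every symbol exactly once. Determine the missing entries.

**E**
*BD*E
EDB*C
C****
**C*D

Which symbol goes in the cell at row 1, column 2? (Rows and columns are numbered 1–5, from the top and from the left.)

(r2,c1) = A
(r2,c4) = C
(r3,c4) = A
(r4,c3) = A
(r4,c5) = B
(r5,c1) = B
(r5,c4) = E
(r1,c1) = D
(r1,c4) = B
(r1,c5) = A
(r4,c2) = E
(r4,c4) = D
(r5,c2) = A
(r1,c2) = C

C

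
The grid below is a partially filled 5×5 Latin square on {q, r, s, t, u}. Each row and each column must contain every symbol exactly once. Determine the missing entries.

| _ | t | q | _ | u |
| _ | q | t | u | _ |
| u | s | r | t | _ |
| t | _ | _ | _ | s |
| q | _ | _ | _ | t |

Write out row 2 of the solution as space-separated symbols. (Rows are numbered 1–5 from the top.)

s q t u r

At row 2, column 5: row 2 has {q,t,u}; column 5 has {s,t,u}; that leaves r.
At row 3, column 5: row 3 has {r,s,t,u}; column 5 has {r,s,t,u}; that leaves q.
At row 4, column 3: row 4 has {s,t}; column 3 has {q,r,t}; that leaves u.
At row 5, column 3: row 5 has {q,t}; column 3 has {q,r,t,u}; that leaves s.
At row 5, column 4: row 5 has {q,s,t}; column 4 has {t,u}; that leaves r.
At row 1, column 4: row 1 has {q,t,u}; column 4 has {r,t,u}; that leaves s.
At row 2, column 1: row 2 has {q,r,t,u}; column 1 has {q,t,u}; that leaves s.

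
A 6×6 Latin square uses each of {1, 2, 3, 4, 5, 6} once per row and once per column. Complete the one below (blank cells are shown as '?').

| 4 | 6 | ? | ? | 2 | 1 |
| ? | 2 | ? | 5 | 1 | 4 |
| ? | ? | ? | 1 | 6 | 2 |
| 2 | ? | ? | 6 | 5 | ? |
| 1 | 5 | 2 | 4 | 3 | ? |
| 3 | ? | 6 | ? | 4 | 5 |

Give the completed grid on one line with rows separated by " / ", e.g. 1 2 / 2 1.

4 6 5 3 2 1 / 6 2 3 5 1 4 / 5 3 4 1 6 2 / 2 4 1 6 5 3 / 1 5 2 4 3 6 / 3 1 6 2 4 5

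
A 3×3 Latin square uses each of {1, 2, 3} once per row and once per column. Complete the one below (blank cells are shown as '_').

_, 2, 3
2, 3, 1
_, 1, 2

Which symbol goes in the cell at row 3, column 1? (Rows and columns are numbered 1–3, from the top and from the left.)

3

(r1,c1) = 1
(r3,c1) = 3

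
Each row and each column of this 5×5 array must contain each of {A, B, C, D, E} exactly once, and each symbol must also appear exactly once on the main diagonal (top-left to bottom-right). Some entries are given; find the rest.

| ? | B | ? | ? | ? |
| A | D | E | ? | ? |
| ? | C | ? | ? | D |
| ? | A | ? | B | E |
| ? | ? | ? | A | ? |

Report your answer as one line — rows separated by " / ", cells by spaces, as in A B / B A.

row 2 has {A,D,E}; column 4 has {A,B} — only C is left for (r2,c4).
row 2 has {A,C,D,E}; column 5 has {D,E} — only B is left for (r2,c5).
row 3 has {C,D}; column 3 has {E}; the diagonal has {B,D} — only A is left for (r3,c3).
row 3 has {A,C,D}; column 4 has {A,B,C} — only E is left for (r3,c4).
row 5 has {A}; column 2 has {A,B,C,D} — only E is left for (r5,c2).
row 5 has {A,E}; column 5 has {B,D,E}; the diagonal has {A,B,D} — only C is left for (r5,c5).
row 1 has {B}; column 1 has {A}; the diagonal has {A,B,C,D} — only E is left for (r1,c1).
row 1 has {B,E}; column 4 has {A,B,C,E} — only D is left for (r1,c4).
row 1 has {B,D,E}; column 5 has {B,C,D,E} — only A is left for (r1,c5).
row 3 has {A,C,D,E}; column 1 has {A,E} — only B is left for (r3,c1).
row 5 has {A,C,E}; column 1 has {A,B,E} — only D is left for (r5,c1).
row 5 has {A,C,D,E}; column 3 has {A,E} — only B is left for (r5,c3).
row 1 has {A,B,D,E}; column 3 has {A,B,E} — only C is left for (r1,c3).
row 4 has {A,B,E}; column 1 has {A,B,D,E} — only C is left for (r4,c1).
row 4 has {A,B,C,E}; column 3 has {A,B,C,E} — only D is left for (r4,c3).

E B C D A / A D E C B / B C A E D / C A D B E / D E B A C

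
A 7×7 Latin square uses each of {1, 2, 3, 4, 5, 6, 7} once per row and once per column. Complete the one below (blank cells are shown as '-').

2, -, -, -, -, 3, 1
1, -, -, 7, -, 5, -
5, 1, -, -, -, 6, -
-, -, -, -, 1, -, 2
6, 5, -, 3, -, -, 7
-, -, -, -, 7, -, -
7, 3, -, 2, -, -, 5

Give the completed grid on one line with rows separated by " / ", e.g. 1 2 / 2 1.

2 7 4 6 5 3 1 / 1 2 6 7 3 5 4 / 5 1 7 4 2 6 3 / 4 6 3 5 1 7 2 / 6 5 2 3 4 1 7 / 3 4 5 1 7 2 6 / 7 3 1 2 6 4 5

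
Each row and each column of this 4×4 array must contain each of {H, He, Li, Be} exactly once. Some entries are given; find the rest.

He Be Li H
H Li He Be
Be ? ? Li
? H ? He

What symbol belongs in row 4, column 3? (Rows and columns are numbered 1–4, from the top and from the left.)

(r3,c2) = He
(r3,c3) = H
(r4,c1) = Li
(r4,c3) = Be

Be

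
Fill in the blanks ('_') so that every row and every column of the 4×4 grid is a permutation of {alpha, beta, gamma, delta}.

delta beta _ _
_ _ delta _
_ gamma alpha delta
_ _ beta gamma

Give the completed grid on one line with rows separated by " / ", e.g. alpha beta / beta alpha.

delta beta gamma alpha / gamma alpha delta beta / beta gamma alpha delta / alpha delta beta gamma

(r1,c3) = gamma
(r1,c4) = alpha
(r2,c2) = alpha
(r2,c4) = beta
(r3,c1) = beta
(r4,c1) = alpha
(r4,c2) = delta
(r2,c1) = gamma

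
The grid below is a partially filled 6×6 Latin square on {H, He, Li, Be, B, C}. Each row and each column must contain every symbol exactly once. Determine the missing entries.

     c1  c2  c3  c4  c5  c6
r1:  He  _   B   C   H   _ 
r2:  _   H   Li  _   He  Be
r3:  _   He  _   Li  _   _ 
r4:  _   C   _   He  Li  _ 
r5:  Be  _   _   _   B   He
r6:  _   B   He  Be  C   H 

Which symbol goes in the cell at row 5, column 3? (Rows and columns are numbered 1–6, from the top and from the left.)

Cell (r1,c6): row 1 has {H,He,B,C}; column 6 has {H,He,Be} → Li.
Cell (r2,c4): row 2 has {H,He,Li,Be}; column 4 has {He,Li,Be,C} → B.
Cell (r3,c5): row 3 has {He,Li}; column 5 has {H,He,Li,B,C} → Be.
Cell (r4,c6): row 4 has {He,Li,C}; column 6 has {H,He,Li,Be} → B.
Cell (r5,c2): row 5 has {He,Be,B}; column 2 has {H,He,B,C} → Li.
Cell (r5,c4): row 5 has {He,Li,Be,B}; column 4 has {He,Li,Be,B,C} → H.
Cell (r6,c1): row 6 has {H,He,Be,B,C}; column 1 has {He,Be} → Li.
Cell (r1,c2): row 1 has {H,He,Li,B,C}; column 2 has {H,He,Li,B,C} → Be.
Cell (r2,c1): row 2 has {H,He,Li,Be,B}; column 1 has {He,Li,Be} → C.
Cell (r3,c6): row 3 has {He,Li,Be}; column 6 has {H,He,Li,Be,B} → C.
Cell (r4,c1): row 4 has {He,Li,B,C}; column 1 has {He,Li,Be,C} → H.
Cell (r4,c3): row 4 has {H,He,Li,B,C}; column 3 has {He,Li,B} → Be.
Cell (r5,c3): row 5 has {H,He,Li,Be,B}; column 3 has {He,Li,Be,B} → C.

C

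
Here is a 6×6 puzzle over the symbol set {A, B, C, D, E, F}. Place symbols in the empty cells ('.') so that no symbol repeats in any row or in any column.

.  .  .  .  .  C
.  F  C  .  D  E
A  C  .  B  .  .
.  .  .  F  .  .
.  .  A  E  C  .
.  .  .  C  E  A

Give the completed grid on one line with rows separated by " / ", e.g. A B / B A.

E A F D B C / B F C A D E / A C E B F D / C E D F A B / D B A E C F / F D B C E A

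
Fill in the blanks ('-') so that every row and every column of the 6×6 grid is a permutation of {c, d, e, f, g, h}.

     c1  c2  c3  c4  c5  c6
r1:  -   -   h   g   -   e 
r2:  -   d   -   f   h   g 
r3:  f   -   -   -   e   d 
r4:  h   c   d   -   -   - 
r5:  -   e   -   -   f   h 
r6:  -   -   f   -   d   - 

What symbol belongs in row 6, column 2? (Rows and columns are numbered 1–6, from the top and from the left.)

(r1,c2) = f
(r1,c5) = c
(r4,c4) = e
(r4,c5) = g
(r4,c6) = f
(r6,c6) = c
(r1,c1) = d
(r6,c4) = h
(r3,c4) = c
(r5,c4) = d
(r6,c2) = g

g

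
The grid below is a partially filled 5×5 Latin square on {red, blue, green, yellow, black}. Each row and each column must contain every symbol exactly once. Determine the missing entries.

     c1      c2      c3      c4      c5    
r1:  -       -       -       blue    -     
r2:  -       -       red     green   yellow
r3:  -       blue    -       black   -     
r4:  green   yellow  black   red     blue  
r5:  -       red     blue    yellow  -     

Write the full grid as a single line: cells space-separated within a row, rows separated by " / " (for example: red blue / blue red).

red green yellow blue black / blue black red green yellow / yellow blue green black red / green yellow black red blue / black red blue yellow green

At row 2, column 2: row 2 has {red,green,yellow}; column 2 has {red,blue,yellow}; that leaves black.
At row 5, column 1: row 5 has {red,blue,yellow}; column 1 has {green}; that leaves black.
At row 5, column 5: row 5 has {red,blue,yellow,black}; column 5 has {blue,yellow}; that leaves green.
At row 1, column 2: row 1 has {blue}; column 2 has {red,blue,yellow,black}; that leaves green.
At row 1, column 3: row 1 has {blue,green}; column 3 has {red,blue,black}; that leaves yellow.
At row 2, column 1: row 2 has {red,green,yellow,black}; column 1 has {green,black}; that leaves blue.
At row 3, column 3: row 3 has {blue,black}; column 3 has {red,blue,yellow,black}; that leaves green.
At row 3, column 5: row 3 has {blue,green,black}; column 5 has {blue,green,yellow}; that leaves red.
At row 1, column 1: row 1 has {blue,green,yellow}; column 1 has {blue,green,black}; that leaves red.
At row 1, column 5: row 1 has {red,blue,green,yellow}; column 5 has {red,blue,green,yellow}; that leaves black.
At row 3, column 1: row 3 has {red,blue,green,black}; column 1 has {red,blue,green,black}; that leaves yellow.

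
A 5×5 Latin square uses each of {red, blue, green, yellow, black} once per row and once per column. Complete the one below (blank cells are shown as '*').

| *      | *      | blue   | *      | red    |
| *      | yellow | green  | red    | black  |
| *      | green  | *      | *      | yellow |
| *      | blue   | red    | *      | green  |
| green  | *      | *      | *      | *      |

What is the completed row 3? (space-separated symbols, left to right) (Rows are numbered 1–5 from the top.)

red green black blue yellow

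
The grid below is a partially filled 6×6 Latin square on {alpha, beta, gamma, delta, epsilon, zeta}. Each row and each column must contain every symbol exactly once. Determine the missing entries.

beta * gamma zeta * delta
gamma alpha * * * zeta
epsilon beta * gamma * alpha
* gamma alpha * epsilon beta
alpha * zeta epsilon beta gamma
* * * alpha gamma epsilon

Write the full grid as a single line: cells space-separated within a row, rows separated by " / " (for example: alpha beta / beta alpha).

(r1,c2) = epsilon
(r1,c5) = alpha
(r2,c5) = delta
(r3,c3) = delta
(r3,c5) = zeta
(r4,c4) = delta
(r5,c2) = delta
(r6,c2) = zeta
(r6,c3) = beta
(r2,c3) = epsilon
(r2,c4) = beta
(r4,c1) = zeta
(r6,c1) = delta

beta epsilon gamma zeta alpha delta / gamma alpha epsilon beta delta zeta / epsilon beta delta gamma zeta alpha / zeta gamma alpha delta epsilon beta / alpha delta zeta epsilon beta gamma / delta zeta beta alpha gamma epsilon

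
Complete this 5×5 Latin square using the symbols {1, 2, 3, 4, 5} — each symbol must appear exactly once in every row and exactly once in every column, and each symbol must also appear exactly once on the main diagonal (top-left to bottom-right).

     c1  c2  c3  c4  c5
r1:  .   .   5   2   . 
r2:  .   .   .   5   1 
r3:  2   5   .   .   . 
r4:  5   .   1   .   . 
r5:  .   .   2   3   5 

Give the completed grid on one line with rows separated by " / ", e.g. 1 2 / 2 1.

1 4 5 2 3 / 3 2 4 5 1 / 2 5 3 1 4 / 5 3 1 4 2 / 4 1 2 3 5

Cell (r4,c4): row 4 has {1,5}; column 4 has {2,3,5}; the diagonal has {5} → 4.
Cell (r3,c3): row 3 has {2,5}; column 3 has {1,2,5}; the diagonal has {4,5} → 3.
Cell (r3,c4): row 3 has {2,3,5}; column 4 has {2,3,4,5} → 1.
Cell (r3,c5): row 3 has {1,2,3,5}; column 5 has {1,5} → 4.
Cell (r1,c1): row 1 has {2,5}; column 1 has {2,5}; the diagonal has {3,4,5} → 1.
Cell (r1,c5): row 1 has {1,2,5}; column 5 has {1,4,5} → 3.
Cell (r2,c2): row 2 has {1,5}; column 2 has {5}; the diagonal has {1,3,4,5} → 2.
Cell (r2,c3): row 2 has {1,2,5}; column 3 has {1,2,3,5} → 4.
Cell (r4,c2): row 4 has {1,4,5}; column 2 has {2,5} → 3.
Cell (r4,c5): row 4 has {1,3,4,5}; column 5 has {1,3,4,5} → 2.
Cell (r5,c1): row 5 has {2,3,5}; column 1 has {1,2,5} → 4.
Cell (r5,c2): row 5 has {2,3,4,5}; column 2 has {2,3,5} → 1.
Cell (r1,c2): row 1 has {1,2,3,5}; column 2 has {1,2,3,5} → 4.
Cell (r2,c1): row 2 has {1,2,4,5}; column 1 has {1,2,4,5} → 3.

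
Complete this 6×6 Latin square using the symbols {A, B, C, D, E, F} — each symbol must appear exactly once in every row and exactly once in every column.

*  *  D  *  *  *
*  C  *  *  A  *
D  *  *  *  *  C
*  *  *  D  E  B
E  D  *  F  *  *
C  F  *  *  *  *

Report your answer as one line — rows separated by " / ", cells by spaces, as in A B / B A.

(r4,c2): row 4 has {B,D,E}; column 2 has {C,D,F}, so it must be A.
(r5,c6): row 5 has {D,E,F}; column 6 has {B,C}, so it must be A.
(r4,c1): row 4 has {A,B,D,E}; column 1 has {C,D,E}, so it must be F.
(r4,c3): row 4 has {A,B,D,E,F}; column 3 has {D}, so it must be C.
(r5,c3): row 5 has {A,D,E,F}; column 3 has {C,D}, so it must be B.
(r5,c5): row 5 has {A,B,D,E,F}; column 5 has {A,E}, so it must be C.
(r2,c1): row 2 has {A,C}; column 1 has {C,D,E,F}, so it must be B.
(r2,c4): row 2 has {A,B,C}; column 4 has {D,F}, so it must be E.
(r1,c1): row 1 has {D}; column 1 has {B,C,D,E,F}, so it must be A.
(r2,c3): row 2 has {A,B,C,E}; column 3 has {B,C,D}, so it must be F.
(r2,c6): row 2 has {A,B,C,E,F}; column 6 has {A,B,C}, so it must be D.
(r6,c6): row 6 has {C,F}; column 6 has {A,B,C,D}, so it must be E.
(r1,c6): row 1 has {A,D}; column 6 has {A,B,C,D,E}, so it must be F.
(r6,c3): row 6 has {C,E,F}; column 3 has {B,C,D,F}, so it must be A.
(r6,c4): row 6 has {A,C,E,F}; column 4 has {D,E,F}, so it must be B.
(r6,c5): row 6 has {A,B,C,E,F}; column 5 has {A,C,E}, so it must be D.
(r1,c4): row 1 has {A,D,F}; column 4 has {B,D,E,F}, so it must be C.
(r1,c5): row 1 has {A,C,D,F}; column 5 has {A,C,D,E}, so it must be B.
(r3,c3): row 3 has {C,D}; column 3 has {A,B,C,D,F}, so it must be E.
(r3,c4): row 3 has {C,D,E}; column 4 has {B,C,D,E,F}, so it must be A.
(r3,c5): row 3 has {A,C,D,E}; column 5 has {A,B,C,D,E}, so it must be F.
(r1,c2): row 1 has {A,B,C,D,F}; column 2 has {A,C,D,F}, so it must be E.
(r3,c2): row 3 has {A,C,D,E,F}; column 2 has {A,C,D,E,F}, so it must be B.

A E D C B F / B C F E A D / D B E A F C / F A C D E B / E D B F C A / C F A B D E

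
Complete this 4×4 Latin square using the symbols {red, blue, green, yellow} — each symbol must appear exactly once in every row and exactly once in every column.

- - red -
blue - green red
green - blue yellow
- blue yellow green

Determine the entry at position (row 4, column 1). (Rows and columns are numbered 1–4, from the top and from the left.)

At row 1, column 1: row 1 has {red}; column 1 has {blue,green}; that leaves yellow.
At row 1, column 2: row 1 has {red,yellow}; column 2 has {blue}; that leaves green.
At row 1, column 4: row 1 has {red,green,yellow}; column 4 has {red,green,yellow}; that leaves blue.
At row 2, column 2: row 2 has {red,blue,green}; column 2 has {blue,green}; that leaves yellow.
At row 3, column 2: row 3 has {blue,green,yellow}; column 2 has {blue,green,yellow}; that leaves red.
At row 4, column 1: row 4 has {blue,green,yellow}; column 1 has {blue,green,yellow}; that leaves red.

red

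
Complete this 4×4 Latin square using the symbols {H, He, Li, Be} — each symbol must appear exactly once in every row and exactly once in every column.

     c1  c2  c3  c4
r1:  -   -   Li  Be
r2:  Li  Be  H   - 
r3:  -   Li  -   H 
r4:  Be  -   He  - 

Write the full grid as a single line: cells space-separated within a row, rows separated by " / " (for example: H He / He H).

H He Li Be / Li Be H He / He Li Be H / Be H He Li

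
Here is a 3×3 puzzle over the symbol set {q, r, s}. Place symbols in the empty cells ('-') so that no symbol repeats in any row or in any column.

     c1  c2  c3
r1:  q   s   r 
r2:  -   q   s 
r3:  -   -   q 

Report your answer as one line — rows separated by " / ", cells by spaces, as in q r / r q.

(r2,c1) = r
(r3,c1) = s
(r3,c2) = r

q s r / r q s / s r q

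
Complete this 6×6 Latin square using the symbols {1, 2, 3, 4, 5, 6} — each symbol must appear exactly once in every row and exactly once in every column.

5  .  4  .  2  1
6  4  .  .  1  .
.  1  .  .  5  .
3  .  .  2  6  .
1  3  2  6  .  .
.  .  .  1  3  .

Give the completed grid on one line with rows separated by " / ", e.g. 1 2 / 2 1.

5 6 4 3 2 1 / 6 4 3 5 1 2 / 2 1 6 4 5 3 / 3 5 1 2 6 4 / 1 3 2 6 4 5 / 4 2 5 1 3 6

(r1,c2): row 1 has {1,2,4,5}; column 2 has {1,3,4}, so it must be 6.
(r1,c4): row 1 has {1,2,4,5,6}; column 4 has {1,2,6}, so it must be 3.
(r2,c4): row 2 has {1,4,6}; column 4 has {1,2,3,6}, so it must be 5.
(r3,c4): row 3 has {1,5}; column 4 has {1,2,3,5,6}, so it must be 4.
(r4,c2): row 4 has {2,3,6}; column 2 has {1,3,4,6}, so it must be 5.
(r4,c3): row 4 has {2,3,5,6}; column 3 has {2,4}, so it must be 1.
(r4,c6): row 4 has {1,2,3,5,6}; column 6 has {1}, so it must be 4.
(r5,c5): row 5 has {1,2,3,6}; column 5 has {1,2,3,5,6}, so it must be 4.
(r5,c6): row 5 has {1,2,3,4,6}; column 6 has {1,4}, so it must be 5.
(r6,c2): row 6 has {1,3}; column 2 has {1,3,4,5,6}, so it must be 2.
(r6,c6): row 6 has {1,2,3}; column 6 has {1,4,5}, so it must be 6.
(r2,c3): row 2 has {1,4,5,6}; column 3 has {1,2,4}, so it must be 3.
(r2,c6): row 2 has {1,3,4,5,6}; column 6 has {1,4,5,6}, so it must be 2.
(r3,c1): row 3 has {1,4,5}; column 1 has {1,3,5,6}, so it must be 2.
(r3,c3): row 3 has {1,2,4,5}; column 3 has {1,2,3,4}, so it must be 6.
(r3,c6): row 3 has {1,2,4,5,6}; column 6 has {1,2,4,5,6}, so it must be 3.
(r6,c1): row 6 has {1,2,3,6}; column 1 has {1,2,3,5,6}, so it must be 4.
(r6,c3): row 6 has {1,2,3,4,6}; column 3 has {1,2,3,4,6}, so it must be 5.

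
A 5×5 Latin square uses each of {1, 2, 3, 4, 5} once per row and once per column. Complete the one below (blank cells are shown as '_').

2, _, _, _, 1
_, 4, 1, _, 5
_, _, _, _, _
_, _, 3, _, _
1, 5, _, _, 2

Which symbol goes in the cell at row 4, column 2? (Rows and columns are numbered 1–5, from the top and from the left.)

2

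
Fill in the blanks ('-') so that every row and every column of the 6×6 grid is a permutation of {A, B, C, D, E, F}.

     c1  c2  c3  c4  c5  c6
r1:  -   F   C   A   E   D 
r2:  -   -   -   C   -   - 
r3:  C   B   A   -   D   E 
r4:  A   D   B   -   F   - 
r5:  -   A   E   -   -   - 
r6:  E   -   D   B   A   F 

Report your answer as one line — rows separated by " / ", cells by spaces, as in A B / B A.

B F C A E D / D E F C B A / C B A F D E / A D B E F C / F A E D C B / E C D B A F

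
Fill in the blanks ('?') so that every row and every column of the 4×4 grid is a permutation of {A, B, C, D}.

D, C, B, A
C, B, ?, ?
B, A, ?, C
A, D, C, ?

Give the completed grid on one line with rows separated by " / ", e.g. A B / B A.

(r2,c4) = D
(r3,c3) = D
(r4,c4) = B
(r2,c3) = A

D C B A / C B A D / B A D C / A D C B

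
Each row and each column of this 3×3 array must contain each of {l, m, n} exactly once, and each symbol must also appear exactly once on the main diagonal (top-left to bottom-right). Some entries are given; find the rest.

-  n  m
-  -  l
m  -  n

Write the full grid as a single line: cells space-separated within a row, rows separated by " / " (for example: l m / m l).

(r1,c1) = l
(r2,c1) = n
(r2,c2) = m
(r3,c2) = l

l n m / n m l / m l n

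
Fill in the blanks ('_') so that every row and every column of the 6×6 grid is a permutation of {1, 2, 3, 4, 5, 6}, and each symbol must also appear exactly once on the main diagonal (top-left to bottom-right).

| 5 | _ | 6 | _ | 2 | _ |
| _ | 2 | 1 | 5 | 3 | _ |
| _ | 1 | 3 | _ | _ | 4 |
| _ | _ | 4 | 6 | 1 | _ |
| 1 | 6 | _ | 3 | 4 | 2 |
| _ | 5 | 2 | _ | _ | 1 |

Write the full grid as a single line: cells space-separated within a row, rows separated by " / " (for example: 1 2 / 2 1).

(r1,c6): row 1 has {2,5,6}; column 6 has {1,2,4}, so it must be 3.
(r2,c6): row 2 has {1,2,3,5}; column 6 has {1,2,3,4}, so it must be 6.
(r3,c4): row 3 has {1,3,4}; column 4 has {3,5,6}, so it must be 2.
(r4,c2): row 4 has {1,4,6}; column 2 has {1,2,5,6}, so it must be 3.
(r4,c6): row 4 has {1,3,4,6}; column 6 has {1,2,3,4,6}, so it must be 5.
(r5,c3): row 5 has {1,2,3,4,6}; column 3 has {1,2,3,4,6}, so it must be 5.
(r6,c4): row 6 has {1,2,5}; column 4 has {2,3,5,6}, so it must be 4.
(r6,c5): row 6 has {1,2,4,5}; column 5 has {1,2,3,4}, so it must be 6.
(r1,c2): row 1 has {2,3,5,6}; column 2 has {1,2,3,5,6}, so it must be 4.
(r1,c4): row 1 has {2,3,4,5,6}; column 4 has {2,3,4,5,6}, so it must be 1.
(r2,c1): row 2 has {1,2,3,5,6}; column 1 has {1,5}, so it must be 4.
(r3,c1): row 3 has {1,2,3,4}; column 1 has {1,4,5}, so it must be 6.
(r3,c5): row 3 has {1,2,3,4,6}; column 5 has {1,2,3,4,6}, so it must be 5.
(r4,c1): row 4 has {1,3,4,5,6}; column 1 has {1,4,5,6}, so it must be 2.
(r6,c1): row 6 has {1,2,4,5,6}; column 1 has {1,2,4,5,6}, so it must be 3.

5 4 6 1 2 3 / 4 2 1 5 3 6 / 6 1 3 2 5 4 / 2 3 4 6 1 5 / 1 6 5 3 4 2 / 3 5 2 4 6 1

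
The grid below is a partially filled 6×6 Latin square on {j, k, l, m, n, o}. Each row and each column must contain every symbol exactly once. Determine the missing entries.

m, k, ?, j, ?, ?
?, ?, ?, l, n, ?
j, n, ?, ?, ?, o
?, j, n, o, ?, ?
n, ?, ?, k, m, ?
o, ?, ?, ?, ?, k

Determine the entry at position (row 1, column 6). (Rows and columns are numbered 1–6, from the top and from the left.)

n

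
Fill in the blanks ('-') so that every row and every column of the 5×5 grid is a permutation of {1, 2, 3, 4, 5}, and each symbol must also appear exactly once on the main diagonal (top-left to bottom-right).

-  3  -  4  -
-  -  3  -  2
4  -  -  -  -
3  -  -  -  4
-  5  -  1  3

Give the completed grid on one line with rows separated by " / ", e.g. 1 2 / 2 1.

5 3 2 4 1 / 1 4 3 5 2 / 4 2 1 3 5 / 3 1 5 2 4 / 2 5 4 1 3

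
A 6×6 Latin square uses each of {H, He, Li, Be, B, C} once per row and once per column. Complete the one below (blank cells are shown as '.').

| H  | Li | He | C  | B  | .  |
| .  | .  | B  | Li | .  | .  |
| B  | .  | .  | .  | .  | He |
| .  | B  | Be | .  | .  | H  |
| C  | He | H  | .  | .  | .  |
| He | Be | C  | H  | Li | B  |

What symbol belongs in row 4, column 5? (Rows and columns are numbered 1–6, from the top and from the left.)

(r1,c6) = Be
(r2,c1) = Be
(r2,c6) = C
(r3,c3) = Li
(r3,c4) = Be
(r4,c1) = Li
(r4,c4) = He
(r4,c5) = C

C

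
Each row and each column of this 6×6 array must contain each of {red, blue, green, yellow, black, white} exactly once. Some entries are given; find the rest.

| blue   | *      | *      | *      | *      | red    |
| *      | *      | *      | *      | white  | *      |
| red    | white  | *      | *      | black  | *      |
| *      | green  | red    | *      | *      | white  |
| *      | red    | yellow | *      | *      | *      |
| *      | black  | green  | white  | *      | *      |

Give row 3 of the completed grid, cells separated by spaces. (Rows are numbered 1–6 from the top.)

red white blue yellow black green

(r1,c2): row 1 has {red,blue}; column 2 has {red,green,black,white}, so it must be yellow.
(r1,c5): row 1 has {red,blue,yellow}; column 5 has {black,white}, so it must be green.
(r2,c2): row 2 has {white}; column 2 has {red,green,yellow,black,white}, so it must be blue.
(r2,c3): row 2 has {blue,white}; column 3 has {red,green,yellow}, so it must be black.
(r3,c3): row 3 has {red,black,white}; column 3 has {red,green,yellow,black}, so it must be blue.
(r5,c5): row 5 has {red,yellow}; column 5 has {green,black,white}, so it must be blue.
(r6,c1): row 6 has {green,black,white}; column 1 has {red,blue}, so it must be yellow.
(r6,c5): row 6 has {green,yellow,black,white}; column 5 has {blue,green,black,white}, so it must be red.
(r6,c6): row 6 has {red,green,yellow,black,white}; column 6 has {red,white}, so it must be blue.
(r1,c3): row 1 has {red,blue,green,yellow}; column 3 has {red,blue,green,yellow,black}, so it must be white.
(r1,c4): row 1 has {red,blue,green,yellow,white}; column 4 has {white}, so it must be black.
(r2,c1): row 2 has {blue,black,white}; column 1 has {red,blue,yellow}, so it must be green.
(r2,c6): row 2 has {blue,green,black,white}; column 6 has {red,blue,white}, so it must be yellow.
(r3,c6): row 3 has {red,blue,black,white}; column 6 has {red,blue,yellow,white}, so it must be green.
(r4,c1): row 4 has {red,green,white}; column 1 has {red,blue,green,yellow}, so it must be black.
(r4,c5): row 4 has {red,green,black,white}; column 5 has {red,blue,green,black,white}, so it must be yellow.
(r5,c1): row 5 has {red,blue,yellow}; column 1 has {red,blue,green,yellow,black}, so it must be white.
(r5,c4): row 5 has {red,blue,yellow,white}; column 4 has {black,white}, so it must be green.
(r5,c6): row 5 has {red,blue,green,yellow,white}; column 6 has {red,blue,green,yellow,white}, so it must be black.
(r2,c4): row 2 has {blue,green,yellow,black,white}; column 4 has {green,black,white}, so it must be red.
(r3,c4): row 3 has {red,blue,green,black,white}; column 4 has {red,green,black,white}, so it must be yellow.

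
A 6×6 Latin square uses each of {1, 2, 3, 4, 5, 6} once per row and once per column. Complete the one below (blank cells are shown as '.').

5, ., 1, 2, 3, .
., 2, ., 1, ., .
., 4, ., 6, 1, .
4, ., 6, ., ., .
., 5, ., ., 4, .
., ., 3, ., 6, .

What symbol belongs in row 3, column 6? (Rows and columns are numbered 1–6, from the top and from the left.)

(r1,c2) = 6
(r1,c6) = 4
(r2,c5) = 5
(r4,c5) = 2
(r5,c3) = 2
(r5,c4) = 3
(r6,c2) = 1
(r2,c3) = 4
(r3,c3) = 5
(r4,c2) = 3
(r4,c4) = 5
(r4,c6) = 1
(r5,c6) = 6
(r6,c1) = 2
(r6,c4) = 4
(r6,c6) = 5
(r2,c6) = 3
(r3,c1) = 3
(r3,c6) = 2

2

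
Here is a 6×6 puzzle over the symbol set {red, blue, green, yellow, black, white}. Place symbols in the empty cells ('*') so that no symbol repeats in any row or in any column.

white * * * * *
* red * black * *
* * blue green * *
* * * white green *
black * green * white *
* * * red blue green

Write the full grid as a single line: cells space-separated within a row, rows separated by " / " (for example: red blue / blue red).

white green yellow blue red black / green red white black yellow blue / red yellow blue green black white / blue black red white green yellow / black blue green yellow white red / yellow white black red blue green

(r2,c5): row 2 has {red,black}; column 5 has {blue,green,white}, so it must be yellow.
(r6,c1): row 6 has {red,blue,green}; column 1 has {black,white}, so it must be yellow.
(r2,c3): row 2 has {red,yellow,black}; column 3 has {blue,green}, so it must be white.
(r2,c6): row 2 has {red,yellow,black,white}; column 6 has {green}, so it must be blue.
(r3,c1): row 3 has {blue,green}; column 1 has {yellow,black,white}, so it must be red.
(r3,c5): row 3 has {red,blue,green}; column 5 has {blue,green,yellow,white}, so it must be black.
(r4,c1): row 4 has {green,white}; column 1 has {red,yellow,black,white}, so it must be blue.
(r6,c3): row 6 has {red,blue,green,yellow}; column 3 has {blue,green,white}, so it must be black.
(r1,c5): row 1 has {white}; column 5 has {blue,green,yellow,black,white}, so it must be red.
(r2,c1): row 2 has {red,blue,yellow,black,white}; column 1 has {red,blue,yellow,black,white}, so it must be green.
(r6,c2): row 6 has {red,blue,green,yellow,black}; column 2 has {red}, so it must be white.
(r1,c3): row 1 has {red,white}; column 3 has {blue,green,black,white}, so it must be yellow.
(r1,c4): row 1 has {red,yellow,white}; column 4 has {red,green,black,white}, so it must be blue.
(r1,c6): row 1 has {red,blue,yellow,white}; column 6 has {blue,green}, so it must be black.
(r3,c2): row 3 has {red,blue,green,black}; column 2 has {red,white}, so it must be yellow.
(r3,c6): row 3 has {red,blue,green,yellow,black}; column 6 has {blue,green,black}, so it must be white.
(r4,c2): row 4 has {blue,green,white}; column 2 has {red,yellow,white}, so it must be black.
(r4,c3): row 4 has {blue,green,black,white}; column 3 has {blue,green,yellow,black,white}, so it must be red.
(r4,c6): row 4 has {red,blue,green,black,white}; column 6 has {blue,green,black,white}, so it must be yellow.
(r5,c2): row 5 has {green,black,white}; column 2 has {red,yellow,black,white}, so it must be blue.
(r5,c4): row 5 has {blue,green,black,white}; column 4 has {red,blue,green,black,white}, so it must be yellow.
(r5,c6): row 5 has {blue,green,yellow,black,white}; column 6 has {blue,green,yellow,black,white}, so it must be red.
(r1,c2): row 1 has {red,blue,yellow,black,white}; column 2 has {red,blue,yellow,black,white}, so it must be green.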